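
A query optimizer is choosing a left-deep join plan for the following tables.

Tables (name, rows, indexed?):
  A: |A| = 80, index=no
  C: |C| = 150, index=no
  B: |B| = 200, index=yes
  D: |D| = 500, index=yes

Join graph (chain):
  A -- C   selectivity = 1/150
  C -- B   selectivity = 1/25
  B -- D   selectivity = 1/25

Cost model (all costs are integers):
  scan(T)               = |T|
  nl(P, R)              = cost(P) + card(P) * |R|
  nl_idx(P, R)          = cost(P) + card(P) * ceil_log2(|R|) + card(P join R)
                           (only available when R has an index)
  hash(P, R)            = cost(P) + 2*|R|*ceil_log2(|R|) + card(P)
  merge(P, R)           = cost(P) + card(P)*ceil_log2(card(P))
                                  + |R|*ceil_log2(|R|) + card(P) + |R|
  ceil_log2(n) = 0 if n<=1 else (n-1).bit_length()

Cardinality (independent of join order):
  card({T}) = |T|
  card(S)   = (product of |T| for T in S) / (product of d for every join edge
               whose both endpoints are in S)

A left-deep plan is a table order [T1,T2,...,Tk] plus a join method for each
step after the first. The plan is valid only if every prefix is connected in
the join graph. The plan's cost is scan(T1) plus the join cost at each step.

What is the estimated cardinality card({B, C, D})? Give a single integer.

24000

Tables in S: B(200), C(150), D(500)
Edges inside S: C-B(d=25), B-D(d=25)
numerator = 200 * 150 * 500 = 15000000
denominator = 25 * 25 = 625
card(S) = 15000000 / 625 = 24000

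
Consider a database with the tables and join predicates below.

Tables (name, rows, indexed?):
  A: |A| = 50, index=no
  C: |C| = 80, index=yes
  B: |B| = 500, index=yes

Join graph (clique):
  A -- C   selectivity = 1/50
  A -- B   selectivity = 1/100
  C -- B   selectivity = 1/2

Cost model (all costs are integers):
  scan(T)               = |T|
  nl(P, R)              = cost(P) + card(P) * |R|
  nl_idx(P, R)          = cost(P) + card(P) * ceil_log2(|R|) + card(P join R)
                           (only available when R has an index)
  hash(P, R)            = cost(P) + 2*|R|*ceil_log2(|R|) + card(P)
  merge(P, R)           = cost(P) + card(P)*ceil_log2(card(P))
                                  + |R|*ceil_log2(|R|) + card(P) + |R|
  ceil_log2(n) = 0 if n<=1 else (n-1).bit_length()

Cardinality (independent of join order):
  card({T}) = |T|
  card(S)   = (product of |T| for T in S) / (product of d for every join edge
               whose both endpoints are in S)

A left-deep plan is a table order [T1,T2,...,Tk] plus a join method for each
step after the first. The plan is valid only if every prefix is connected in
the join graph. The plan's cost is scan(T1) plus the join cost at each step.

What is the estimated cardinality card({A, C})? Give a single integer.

Tables in S: A(50), C(80)
Edges inside S: A-C(d=50)
numerator = 50 * 80 = 4000
denominator = 50 = 50
card(S) = 4000 / 50 = 80

80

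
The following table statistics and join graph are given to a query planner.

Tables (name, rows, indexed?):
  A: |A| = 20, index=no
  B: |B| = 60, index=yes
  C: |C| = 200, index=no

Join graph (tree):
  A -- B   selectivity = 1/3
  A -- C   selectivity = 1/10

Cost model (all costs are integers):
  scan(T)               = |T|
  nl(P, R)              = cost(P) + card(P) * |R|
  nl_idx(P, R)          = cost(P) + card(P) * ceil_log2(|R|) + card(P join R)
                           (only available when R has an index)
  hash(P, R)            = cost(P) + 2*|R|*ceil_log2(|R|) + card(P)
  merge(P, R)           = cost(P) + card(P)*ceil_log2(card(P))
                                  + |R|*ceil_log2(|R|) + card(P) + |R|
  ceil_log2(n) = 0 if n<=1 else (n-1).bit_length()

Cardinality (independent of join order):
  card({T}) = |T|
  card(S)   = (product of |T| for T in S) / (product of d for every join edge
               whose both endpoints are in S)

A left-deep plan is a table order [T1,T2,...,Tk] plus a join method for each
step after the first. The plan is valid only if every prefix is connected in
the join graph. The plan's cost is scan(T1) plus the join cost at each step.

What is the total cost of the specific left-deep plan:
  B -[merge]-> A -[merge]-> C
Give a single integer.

step 1: scan B: cost=60, card=60
step 2: join A via merge
    card(P join A) = 60*20/(3) = 400
    cost = 60 + 60*6 + 20*5 + 60 + 20 = 600
step 3: join C via merge
    card(P join C) = 400*200/(10) = 8000
    cost = 600 + 400*9 + 200*8 + 400 + 200 = 6400

6400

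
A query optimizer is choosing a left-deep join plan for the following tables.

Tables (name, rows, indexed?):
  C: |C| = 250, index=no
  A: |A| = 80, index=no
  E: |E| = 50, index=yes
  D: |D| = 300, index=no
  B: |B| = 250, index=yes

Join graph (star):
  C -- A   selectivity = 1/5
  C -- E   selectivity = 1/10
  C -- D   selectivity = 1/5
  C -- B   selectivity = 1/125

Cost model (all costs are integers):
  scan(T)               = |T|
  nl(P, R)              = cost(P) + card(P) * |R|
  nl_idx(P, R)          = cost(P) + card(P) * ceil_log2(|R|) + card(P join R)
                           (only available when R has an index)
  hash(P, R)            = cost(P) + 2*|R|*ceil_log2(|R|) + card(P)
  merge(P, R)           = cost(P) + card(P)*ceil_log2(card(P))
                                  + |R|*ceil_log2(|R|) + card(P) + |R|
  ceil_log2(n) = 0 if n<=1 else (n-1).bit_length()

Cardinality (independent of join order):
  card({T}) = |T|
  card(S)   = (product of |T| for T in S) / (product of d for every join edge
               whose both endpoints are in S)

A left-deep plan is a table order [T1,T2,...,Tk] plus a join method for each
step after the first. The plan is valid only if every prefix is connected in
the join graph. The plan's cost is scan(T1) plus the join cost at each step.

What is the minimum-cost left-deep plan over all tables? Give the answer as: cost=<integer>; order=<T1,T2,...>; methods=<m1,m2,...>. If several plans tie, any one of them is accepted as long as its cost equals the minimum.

Selinger DP (subsets sized 1..n):
  {C}: scan cost=250, card=250
  {A}: scan cost=80, card=80
  {E}: scan cost=50, card=50
  {D}: scan cost=300, card=300
  {B}: scan cost=250, card=250
  {AC}: card=4000; try (A,hash)→1620, (C,merge)→2970, (A,merge)→3140, (C,hash)→4160, (C,nl)→20080, (A,nl)→20250; best=1620 via (A,hash)
  {CE}: card=1250; try (E,hash)→1100, (C,merge)→2650, (E,merge)→2850, (E,nl_idx)→3000, (C,hash)→4100, (C,nl)→12550 …(+1); best=1100 via (E,hash)
  {CD}: card=15000; try (C,hash)→4600, (D,merge)→5500, (C,merge)→5550, (D,hash)→5900, (D,nl)→75250, (C,nl)→75300; best=4600 via (C,hash)
  {BC}: card=500; try (B,nl_idx)→2750, (C,hash)→4500, (B,hash)→4500, (C,merge)→4750, (B,merge)→4750, (C,nl)→62750 …(+1); best=2750 via (B,nl_idx)
  {ACE}: card=20000; try (A,hash)→3470, (E,hash)→6220, (A,merge)→16740, (E,nl_idx)→45620, (E,merge)→53970, (A,nl)→101100 …(+1); best=3470 via (A,hash)
  {ACD}: card=240000; try (D,hash)→11020, (A,hash)→20720, (D,merge)→56620, (A,merge)→230240, (D,nl)→1201620, (A,nl)→1204600; best=11020 via (D,hash)
  {ABC}: card=8000; try (A,hash)→4370, (A,merge)→8390, (B,hash)→9620, (B,nl_idx)→41620, (A,nl)→42750, (B,merge)→55870 …(+1); best=4370 via (A,hash)
  {CDE}: card=75000; try (D,hash)→7750, (D,merge)→19100, (E,hash)→20200, (E,nl_idx)→169600, (E,merge)→229950, (D,nl)→376100 …(+1); best=7750 via (D,hash)
  {BCE}: card=2500; try (E,hash)→3850, (B,hash)→6350, (E,merge)→8100, (E,nl_idx)→8250, (B,nl_idx)→13600, (B,merge)→18350 …(+2); best=3850 via (E,hash)
  {BCD}: card=30000; try (D,hash)→8650, (D,merge)→10750, (B,hash)→23600, (D,nl)→152750, (B,nl_idx)→154600, (B,merge)→231850 …(+1); best=8650 via (D,hash)
  {ACDE}: card=1200000; try (D,hash)→28870, (A,hash)→83870, (E,hash)→251620, (D,merge)→326470, (A,merge)→1358390, (E,nl_idx)→2651020 …(+4); best=28870 via (D,hash)
  {ABCE}: card=40000; try (A,hash)→7470, (E,hash)→12970, (B,hash)→27470, (A,merge)→36990, (E,nl_idx)→92370, (E,merge)→116720 …(+5); best=7470 via (A,hash)
  {ABCD}: card=480000; try (D,hash)→17770, (A,hash)→39770, (D,merge)→119370, (B,hash)→255020, (A,merge)→489290, (D,nl)→2404370 …(+4); best=17770 via (D,hash)
  {BCDE}: card=150000; try (D,hash)→11750, (E,hash)→39250, (D,merge)→39350, (B,hash)→86750, (E,nl_idx)→338650, (E,merge)→489000 …(+5); best=11750 via (D,hash)
  {ABCDE}: card=2400000; try (D,hash)→52870, (A,hash)→162870, (E,hash)→498370, (D,merge)→690470, (B,hash)→1232870, (A,merge)→2862390 …(+8); best=52870 via (D,hash)

cost=52870; order=C,B,E,A,D; methods=nl_idx,hash,hash,hash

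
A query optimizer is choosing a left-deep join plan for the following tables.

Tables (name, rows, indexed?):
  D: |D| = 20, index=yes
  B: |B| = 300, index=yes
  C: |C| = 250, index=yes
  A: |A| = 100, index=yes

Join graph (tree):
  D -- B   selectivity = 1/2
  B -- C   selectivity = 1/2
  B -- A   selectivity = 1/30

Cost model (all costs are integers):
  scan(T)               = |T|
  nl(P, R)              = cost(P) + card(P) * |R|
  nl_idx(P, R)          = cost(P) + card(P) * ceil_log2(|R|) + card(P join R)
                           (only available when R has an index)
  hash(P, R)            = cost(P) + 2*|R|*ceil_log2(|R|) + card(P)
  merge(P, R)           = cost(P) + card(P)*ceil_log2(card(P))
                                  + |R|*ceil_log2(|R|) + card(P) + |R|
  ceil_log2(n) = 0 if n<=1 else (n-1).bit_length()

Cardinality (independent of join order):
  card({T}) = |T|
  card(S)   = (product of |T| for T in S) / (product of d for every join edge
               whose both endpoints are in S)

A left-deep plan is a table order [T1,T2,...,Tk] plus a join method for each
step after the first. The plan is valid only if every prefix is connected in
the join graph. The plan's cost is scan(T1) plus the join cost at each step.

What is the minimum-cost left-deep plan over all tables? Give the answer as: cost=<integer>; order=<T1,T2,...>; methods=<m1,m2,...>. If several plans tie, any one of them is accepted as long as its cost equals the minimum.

cost=17200; order=A,B,D,C; methods=nl_idx,hash,hash

Selinger DP (subsets sized 1..n):
  {D}: scan cost=20, card=20
  {B}: scan cost=300, card=300
  {C}: scan cost=250, card=250
  {A}: scan cost=100, card=100
  {BD}: card=3000; try (D,hash)→800, (B,merge)→3140, (B,nl_idx)→3200, (D,merge)→3420, (D,nl_idx)→4800, (B,hash)→5440 …(+2); best=800 via (D,hash)
  {BC}: card=37500; try (C,hash)→4600, (B,merge)→5500, (C,merge)→5550, (B,hash)→5900, (B,nl_idx)→40000, (C,nl_idx)→40200 …(+2); best=4600 via (C,hash)
  {AB}: card=1000; try (B,nl_idx)→2000, (A,hash)→2000, (A,nl_idx)→3400, (B,merge)→3900, (A,merge)→4100, (B,hash)→5600 …(+2); best=2000 via (B,nl_idx)
  {BCD}: card=375000; try (C,hash)→7800, (C,merge)→42050, (D,hash)→42300, (C,nl_idx)→399800, (D,nl_idx)→567100, (D,merge)→642220 …(+2); best=7800 via (C,hash)
  {ABD}: card=10000; try (D,hash)→3200, (A,hash)→5200, (D,merge)→13120, (D,nl_idx)→17000, (D,nl)→22000, (A,nl_idx)→31800 …(+2); best=3200 via (D,hash)
  {ABC}: card=125000; try (C,hash)→7000, (C,merge)→15250, (A,hash)→43500, (C,nl_idx)→135000, (C,nl)→252000, (A,nl_idx)→392100 …(+2); best=7000 via (C,hash)
  {ABCD}: card=1250000; try (C,hash)→17200, (D,hash)→132200, (C,merge)→155450, (A,hash)→384200, (C,nl_idx)→1333200, (D,nl_idx)→1882000 …(+6); best=17200 via (C,hash)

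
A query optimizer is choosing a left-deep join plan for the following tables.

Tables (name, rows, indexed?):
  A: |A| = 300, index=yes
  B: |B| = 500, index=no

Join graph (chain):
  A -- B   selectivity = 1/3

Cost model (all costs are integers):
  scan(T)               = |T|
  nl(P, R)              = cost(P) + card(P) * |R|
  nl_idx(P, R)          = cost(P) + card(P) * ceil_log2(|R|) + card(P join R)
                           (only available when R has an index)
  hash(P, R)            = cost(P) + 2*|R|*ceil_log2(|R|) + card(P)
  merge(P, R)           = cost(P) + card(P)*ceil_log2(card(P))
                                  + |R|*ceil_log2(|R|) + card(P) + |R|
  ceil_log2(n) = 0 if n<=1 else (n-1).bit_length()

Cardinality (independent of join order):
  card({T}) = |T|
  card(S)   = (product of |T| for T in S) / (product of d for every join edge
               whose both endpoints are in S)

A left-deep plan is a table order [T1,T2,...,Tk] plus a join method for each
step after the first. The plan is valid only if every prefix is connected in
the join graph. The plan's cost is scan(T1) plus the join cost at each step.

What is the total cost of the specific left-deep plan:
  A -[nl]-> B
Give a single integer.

step 1: scan A: cost=300, card=300
step 2: join B via nl
    card(P join B) = 300*500/(3) = 50000
    cost = 300 + 300*500 = 150300

150300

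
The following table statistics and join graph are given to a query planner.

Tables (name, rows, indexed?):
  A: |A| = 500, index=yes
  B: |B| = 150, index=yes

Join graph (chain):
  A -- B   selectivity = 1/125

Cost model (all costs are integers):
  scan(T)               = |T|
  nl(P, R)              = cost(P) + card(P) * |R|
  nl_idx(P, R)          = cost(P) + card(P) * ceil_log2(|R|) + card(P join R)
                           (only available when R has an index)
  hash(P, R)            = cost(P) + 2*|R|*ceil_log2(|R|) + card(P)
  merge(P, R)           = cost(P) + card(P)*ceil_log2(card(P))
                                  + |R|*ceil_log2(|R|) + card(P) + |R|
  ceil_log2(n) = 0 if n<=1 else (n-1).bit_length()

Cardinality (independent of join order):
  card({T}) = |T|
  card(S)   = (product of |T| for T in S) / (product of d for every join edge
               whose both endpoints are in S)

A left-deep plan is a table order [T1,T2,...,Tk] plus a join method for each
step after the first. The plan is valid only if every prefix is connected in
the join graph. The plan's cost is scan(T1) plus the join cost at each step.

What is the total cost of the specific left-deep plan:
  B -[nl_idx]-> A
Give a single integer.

2100

step 1: scan B: cost=150, card=150
step 2: join A via nl_idx
    card(P join A) = 150*500/(125) = 600
    cost = 150 + 150*9 + 600 = 2100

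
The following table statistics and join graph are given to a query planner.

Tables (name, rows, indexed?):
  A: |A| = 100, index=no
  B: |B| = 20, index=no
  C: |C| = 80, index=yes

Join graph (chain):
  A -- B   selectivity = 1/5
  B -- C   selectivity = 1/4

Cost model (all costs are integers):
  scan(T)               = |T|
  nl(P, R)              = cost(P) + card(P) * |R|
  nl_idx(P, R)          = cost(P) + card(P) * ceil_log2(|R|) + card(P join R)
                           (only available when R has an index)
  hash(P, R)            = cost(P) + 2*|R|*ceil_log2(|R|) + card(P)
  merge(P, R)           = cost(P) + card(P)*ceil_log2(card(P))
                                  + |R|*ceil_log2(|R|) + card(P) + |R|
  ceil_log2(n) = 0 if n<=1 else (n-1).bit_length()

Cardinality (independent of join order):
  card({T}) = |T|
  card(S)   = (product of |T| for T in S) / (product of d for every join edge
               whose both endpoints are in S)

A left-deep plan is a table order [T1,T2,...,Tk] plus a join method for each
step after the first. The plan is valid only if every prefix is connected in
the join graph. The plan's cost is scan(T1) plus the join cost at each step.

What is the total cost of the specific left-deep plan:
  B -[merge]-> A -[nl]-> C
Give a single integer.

step 1: scan B: cost=20, card=20
step 2: join A via merge
    card(P join A) = 20*100/(5) = 400
    cost = 20 + 20*5 + 100*7 + 20 + 100 = 940
step 3: join C via nl
    card(P join C) = 400*80/(4) = 8000
    cost = 940 + 400*80 = 32940

32940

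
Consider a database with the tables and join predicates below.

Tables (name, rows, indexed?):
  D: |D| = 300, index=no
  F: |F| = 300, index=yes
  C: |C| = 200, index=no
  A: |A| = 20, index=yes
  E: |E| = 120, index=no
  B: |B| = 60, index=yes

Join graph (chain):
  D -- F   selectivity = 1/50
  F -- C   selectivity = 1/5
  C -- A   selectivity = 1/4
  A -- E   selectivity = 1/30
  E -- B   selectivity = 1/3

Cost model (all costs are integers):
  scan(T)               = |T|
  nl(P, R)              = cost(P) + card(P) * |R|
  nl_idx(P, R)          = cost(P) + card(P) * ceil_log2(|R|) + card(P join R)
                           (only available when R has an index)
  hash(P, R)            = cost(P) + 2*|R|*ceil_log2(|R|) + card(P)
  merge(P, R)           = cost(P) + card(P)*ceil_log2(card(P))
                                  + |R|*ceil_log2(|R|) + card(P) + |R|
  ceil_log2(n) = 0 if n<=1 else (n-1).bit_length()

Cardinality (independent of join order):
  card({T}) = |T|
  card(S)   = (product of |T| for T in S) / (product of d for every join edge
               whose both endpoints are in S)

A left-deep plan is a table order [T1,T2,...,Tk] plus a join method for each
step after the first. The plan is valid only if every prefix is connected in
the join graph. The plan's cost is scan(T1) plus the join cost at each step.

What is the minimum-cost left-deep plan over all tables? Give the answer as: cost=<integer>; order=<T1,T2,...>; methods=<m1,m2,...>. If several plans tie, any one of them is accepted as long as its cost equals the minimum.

cost=1698400; order=E,A,C,F,D,B; methods=hash,merge,hash,hash,hash

Selinger DP (subsets sized 1..n):
  {D}: scan cost=300, card=300
  {F}: scan cost=300, card=300
  {C}: scan cost=200, card=200
  {A}: scan cost=20, card=20
  {E}: scan cost=120, card=120
  {B}: scan cost=60, card=60
  {DF}: card=1800; try (F,nl_idx)→4800, (F,hash)→6000, (D,hash)→6000, (F,merge)→6300, (D,merge)→6300, (F,nl)→90300 …(+1); best=4800 via (F,nl_idx)
  {CF}: card=12000; try (C,hash)→3800, (F,merge)→5000, (C,merge)→5100, (F,hash)→5800, (F,nl_idx)→14000, (F,nl)→60200 …(+1); best=3800 via (C,hash)
  {AC}: card=1000; try (A,hash)→600, (C,merge)→1940, (A,merge)→2120, (A,nl_idx)→2200, (C,hash)→3240, (C,nl)→4020 …(+1); best=600 via (A,hash)
  {AE}: card=80; try (A,hash)→440, (A,nl_idx)→800, (E,merge)→1100, (A,merge)→1200, (E,hash)→1720, (E,nl)→2420 …(+1); best=440 via (A,hash)
  {BE}: card=2400; try (B,hash)→960, (E,merge)→1440, (B,merge)→1500, (E,hash)→1800, (B,nl_idx)→3240, (E,nl)→7260 …(+1); best=960 via (B,hash)
  {CDF}: card=72000; try (C,hash)→9800, (D,hash)→21200, (C,merge)→28200, (D,merge)→186800, (C,nl)→364800, (D,nl)→3603800; best=9800 via (C,hash)
  {ACF}: card=60000; try (F,hash)→7000, (F,merge)→14600, (A,hash)→16000, (F,nl_idx)→69600, (A,nl_idx)→123800, (A,merge)→183920 …(+2); best=7000 via (F,hash)
  {ACE}: card=4000; try (C,merge)→2880, (E,hash)→3280, (C,hash)→3720, (E,merge)→12560, (C,nl)→16440, (E,nl)→120600; best=2880 via (C,merge)
  {ABE}: card=1600; try (B,hash)→1240, (B,merge)→1500, (B,nl_idx)→2520, (A,hash)→3560, (B,nl)→5240, (A,nl_idx)→14560 …(+2); best=1240 via (B,hash)
  {ACDF}: card=360000; try (D,hash)→72400, (A,hash)→82000, (A,nl_idx)→729800, (D,merge)→1030000, (A,merge)→1305920, (A,nl)→1449800 …(+1); best=72400 via (D,hash)
  {ACEF}: card=240000; try (F,hash)→12280, (F,merge)→57880, (E,hash)→68680, (F,nl_idx)→278880, (E,merge)→1027960, (F,nl)→1202880 …(+1); best=12280 via (F,hash)
  {ABCE}: card=80000; try (C,hash)→6040, (B,hash)→7600, (C,merge)→22240, (B,merge)→55300, (B,nl_idx)→106880, (B,nl)→242880 …(+1); best=6040 via (C,hash)
  {ACDEF}: card=1440000; try (D,hash)→257680, (E,hash)→434080, (D,merge)→4575280, (E,merge)→7273360, (E,nl)→43272400, (D,nl)→72012280; best=257680 via (D,hash)
  {ABCEF}: card=4800000; try (F,hash)→91440, (B,hash)→253000, (F,merge)→1449040, (B,merge)→4572700, (F,nl_idx)→5526040, (B,nl_idx)→6252280 …(+2); best=91440 via (F,hash)
  {ABCDEF}: card=28800000; try (B,hash)→1698400, (D,hash)→4896840, (B,merge)→31938100, (B,nl_idx)→37697680, (B,nl)→86657680, (D,merge)→115294440 …(+1); best=1698400 via (B,hash)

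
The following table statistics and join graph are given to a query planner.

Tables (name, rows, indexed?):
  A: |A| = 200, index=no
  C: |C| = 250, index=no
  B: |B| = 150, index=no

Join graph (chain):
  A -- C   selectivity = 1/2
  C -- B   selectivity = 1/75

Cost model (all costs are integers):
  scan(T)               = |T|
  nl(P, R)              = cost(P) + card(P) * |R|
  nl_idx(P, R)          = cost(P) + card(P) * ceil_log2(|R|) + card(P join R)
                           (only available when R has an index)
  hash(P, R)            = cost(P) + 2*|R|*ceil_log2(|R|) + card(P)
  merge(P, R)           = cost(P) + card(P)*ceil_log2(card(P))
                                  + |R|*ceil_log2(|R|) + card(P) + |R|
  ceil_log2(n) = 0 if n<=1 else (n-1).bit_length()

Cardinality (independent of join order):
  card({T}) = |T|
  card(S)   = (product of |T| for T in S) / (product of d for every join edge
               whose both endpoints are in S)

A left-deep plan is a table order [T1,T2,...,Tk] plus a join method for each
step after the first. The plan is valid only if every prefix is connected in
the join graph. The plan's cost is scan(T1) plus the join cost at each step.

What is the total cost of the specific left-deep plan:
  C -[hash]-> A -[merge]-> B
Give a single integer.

step 1: scan C: cost=250, card=250
step 2: join A via hash
    card(P join A) = 250*200/(2) = 25000
    cost = 250 + 2*200*8 + 250 = 3700
step 3: join B via merge
    card(P join B) = 25000*150/(75) = 50000
    cost = 3700 + 25000*15 + 150*8 + 25000 + 150 = 405050

405050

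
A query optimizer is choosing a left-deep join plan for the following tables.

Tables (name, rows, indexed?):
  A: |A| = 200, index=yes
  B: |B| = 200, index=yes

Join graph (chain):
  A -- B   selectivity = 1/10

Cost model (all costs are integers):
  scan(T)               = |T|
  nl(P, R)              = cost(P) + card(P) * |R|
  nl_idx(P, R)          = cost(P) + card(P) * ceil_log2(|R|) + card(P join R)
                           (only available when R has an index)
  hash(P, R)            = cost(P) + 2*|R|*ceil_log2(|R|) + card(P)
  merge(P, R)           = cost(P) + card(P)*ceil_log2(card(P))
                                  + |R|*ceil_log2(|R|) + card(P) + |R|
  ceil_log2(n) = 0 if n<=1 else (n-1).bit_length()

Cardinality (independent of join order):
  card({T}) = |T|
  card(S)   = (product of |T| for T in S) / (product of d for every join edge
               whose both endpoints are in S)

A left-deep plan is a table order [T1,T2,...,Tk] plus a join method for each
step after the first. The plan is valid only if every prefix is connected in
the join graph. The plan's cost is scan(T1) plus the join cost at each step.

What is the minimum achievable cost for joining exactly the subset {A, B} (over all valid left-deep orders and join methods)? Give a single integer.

Selinger DP over subsets of {A,B}:
  {A}: scan cost=200, card=200
  {B}: scan cost=200, card=200
  {AB}: card=4000; try (B,hash)→3600, (A,hash)→3600, (B,merge)→3800, (A,merge)→3800, (B,nl_idx)→5800, (A,nl_idx)→5800 …(+2); best=3600 via (B,hash)

3600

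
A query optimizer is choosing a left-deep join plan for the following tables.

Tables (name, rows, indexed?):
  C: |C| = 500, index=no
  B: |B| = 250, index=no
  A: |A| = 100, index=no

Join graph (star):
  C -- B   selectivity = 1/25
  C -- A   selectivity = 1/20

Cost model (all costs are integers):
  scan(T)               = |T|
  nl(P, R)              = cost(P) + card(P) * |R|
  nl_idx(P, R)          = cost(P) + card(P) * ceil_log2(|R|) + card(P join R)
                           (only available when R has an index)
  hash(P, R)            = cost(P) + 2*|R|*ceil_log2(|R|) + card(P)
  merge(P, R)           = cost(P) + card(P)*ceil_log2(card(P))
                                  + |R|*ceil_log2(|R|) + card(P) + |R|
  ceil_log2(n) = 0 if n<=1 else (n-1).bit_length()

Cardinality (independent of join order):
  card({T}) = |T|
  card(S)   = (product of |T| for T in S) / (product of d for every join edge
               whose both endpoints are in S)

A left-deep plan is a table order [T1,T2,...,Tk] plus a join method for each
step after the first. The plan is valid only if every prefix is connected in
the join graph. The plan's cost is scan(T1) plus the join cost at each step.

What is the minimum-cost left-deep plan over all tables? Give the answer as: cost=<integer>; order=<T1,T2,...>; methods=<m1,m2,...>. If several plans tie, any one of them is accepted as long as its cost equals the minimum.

Selinger DP (subsets sized 1..n):
  {C}: scan cost=500, card=500
  {B}: scan cost=250, card=250
  {A}: scan cost=100, card=100
  {BC}: card=5000; try (B,hash)→5000, (C,merge)→7500, (B,merge)→7750, (C,hash)→9500, (C,nl)→125250, (B,nl)→125500; best=5000 via (B,hash)
  {AC}: card=2500; try (A,hash)→2400, (C,merge)→5900, (A,merge)→6300, (C,hash)→9200, (C,nl)→50100, (A,nl)→50500; best=2400 via (A,hash)
  {ABC}: card=25000; try (B,hash)→8900, (A,hash)→11400, (B,merge)→37150, (A,merge)→75800, (A,nl)→505000, (B,nl)→627400; best=8900 via (B,hash)

cost=8900; order=C,A,B; methods=hash,hash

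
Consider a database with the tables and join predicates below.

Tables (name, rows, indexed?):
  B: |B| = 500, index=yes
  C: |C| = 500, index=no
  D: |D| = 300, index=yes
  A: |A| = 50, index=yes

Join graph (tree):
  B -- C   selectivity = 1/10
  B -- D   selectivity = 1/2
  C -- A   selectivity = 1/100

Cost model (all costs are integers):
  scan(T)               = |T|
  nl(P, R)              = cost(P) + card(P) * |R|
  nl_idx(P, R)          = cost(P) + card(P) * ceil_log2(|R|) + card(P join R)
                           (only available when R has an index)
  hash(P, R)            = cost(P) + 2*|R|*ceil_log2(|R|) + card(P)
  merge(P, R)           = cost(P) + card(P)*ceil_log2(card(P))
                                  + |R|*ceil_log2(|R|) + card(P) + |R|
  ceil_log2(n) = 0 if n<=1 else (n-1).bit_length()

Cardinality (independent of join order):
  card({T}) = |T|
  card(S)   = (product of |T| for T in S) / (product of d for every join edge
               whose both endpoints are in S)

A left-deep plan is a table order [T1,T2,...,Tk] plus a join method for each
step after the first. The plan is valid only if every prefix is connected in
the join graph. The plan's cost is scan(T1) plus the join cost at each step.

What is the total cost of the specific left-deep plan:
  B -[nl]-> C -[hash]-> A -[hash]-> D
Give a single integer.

294000

step 1: scan B: cost=500, card=500
step 2: join C via nl
    card(P join C) = 500*500/(10) = 25000
    cost = 500 + 500*500 = 250500
step 3: join A via hash
    card(P join A) = 25000*50/(100) = 12500
    cost = 250500 + 2*50*6 + 25000 = 276100
step 4: join D via hash
    card(P join D) = 12500*300/(2) = 1875000
    cost = 276100 + 2*300*9 + 12500 = 294000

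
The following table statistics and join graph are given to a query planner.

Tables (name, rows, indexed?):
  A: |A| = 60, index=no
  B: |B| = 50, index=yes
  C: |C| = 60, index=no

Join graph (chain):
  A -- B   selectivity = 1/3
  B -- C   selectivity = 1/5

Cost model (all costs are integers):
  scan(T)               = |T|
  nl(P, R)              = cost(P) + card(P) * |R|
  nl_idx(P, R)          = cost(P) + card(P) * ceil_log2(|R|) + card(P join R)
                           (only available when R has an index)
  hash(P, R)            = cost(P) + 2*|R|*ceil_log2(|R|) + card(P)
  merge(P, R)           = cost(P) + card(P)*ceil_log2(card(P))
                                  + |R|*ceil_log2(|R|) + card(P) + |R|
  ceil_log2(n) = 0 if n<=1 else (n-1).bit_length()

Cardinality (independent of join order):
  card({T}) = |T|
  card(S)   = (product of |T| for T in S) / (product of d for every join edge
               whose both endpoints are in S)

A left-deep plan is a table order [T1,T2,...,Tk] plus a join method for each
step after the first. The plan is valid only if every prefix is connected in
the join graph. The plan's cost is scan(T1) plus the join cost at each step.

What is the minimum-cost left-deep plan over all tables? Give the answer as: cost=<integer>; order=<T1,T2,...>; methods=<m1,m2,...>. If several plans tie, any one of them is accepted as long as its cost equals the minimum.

cost=2040; order=C,B,A; methods=hash,hash

Selinger DP (subsets sized 1..n):
  {A}: scan cost=60, card=60
  {B}: scan cost=50, card=50
  {C}: scan cost=60, card=60
  {AB}: card=1000; try (B,hash)→720, (A,hash)→820, (A,merge)→820, (B,merge)→830, (B,nl_idx)→1420, (A,nl)→3050 …(+1); best=720 via (B,hash)
  {BC}: card=600; try (B,hash)→720, (C,hash)→820, (C,merge)→820, (B,merge)→830, (B,nl_idx)→1020, (C,nl)→3050 …(+1); best=720 via (B,hash)
  {ABC}: card=12000; try (A,hash)→2040, (C,hash)→2440, (A,merge)→7740, (C,merge)→12140, (A,nl)→36720, (C,nl)→60720; best=2040 via (A,hash)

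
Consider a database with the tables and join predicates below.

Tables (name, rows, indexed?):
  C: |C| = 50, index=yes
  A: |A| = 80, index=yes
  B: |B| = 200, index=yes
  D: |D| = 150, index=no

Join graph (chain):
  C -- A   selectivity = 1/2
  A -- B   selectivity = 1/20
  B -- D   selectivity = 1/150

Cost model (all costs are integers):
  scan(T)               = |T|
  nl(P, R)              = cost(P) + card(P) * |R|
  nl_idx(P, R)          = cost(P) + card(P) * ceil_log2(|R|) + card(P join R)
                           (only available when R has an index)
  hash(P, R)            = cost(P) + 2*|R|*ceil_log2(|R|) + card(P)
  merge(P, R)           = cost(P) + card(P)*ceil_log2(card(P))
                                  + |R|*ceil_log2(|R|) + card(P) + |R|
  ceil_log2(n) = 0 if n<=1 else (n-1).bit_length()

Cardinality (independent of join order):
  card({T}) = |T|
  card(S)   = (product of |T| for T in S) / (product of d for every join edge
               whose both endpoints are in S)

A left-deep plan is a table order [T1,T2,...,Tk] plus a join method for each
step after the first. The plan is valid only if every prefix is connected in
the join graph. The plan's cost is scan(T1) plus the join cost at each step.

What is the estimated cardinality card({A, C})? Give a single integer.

Tables in S: A(80), C(50)
Edges inside S: C-A(d=2)
numerator = 80 * 50 = 4000
denominator = 2 = 2
card(S) = 4000 / 2 = 2000

2000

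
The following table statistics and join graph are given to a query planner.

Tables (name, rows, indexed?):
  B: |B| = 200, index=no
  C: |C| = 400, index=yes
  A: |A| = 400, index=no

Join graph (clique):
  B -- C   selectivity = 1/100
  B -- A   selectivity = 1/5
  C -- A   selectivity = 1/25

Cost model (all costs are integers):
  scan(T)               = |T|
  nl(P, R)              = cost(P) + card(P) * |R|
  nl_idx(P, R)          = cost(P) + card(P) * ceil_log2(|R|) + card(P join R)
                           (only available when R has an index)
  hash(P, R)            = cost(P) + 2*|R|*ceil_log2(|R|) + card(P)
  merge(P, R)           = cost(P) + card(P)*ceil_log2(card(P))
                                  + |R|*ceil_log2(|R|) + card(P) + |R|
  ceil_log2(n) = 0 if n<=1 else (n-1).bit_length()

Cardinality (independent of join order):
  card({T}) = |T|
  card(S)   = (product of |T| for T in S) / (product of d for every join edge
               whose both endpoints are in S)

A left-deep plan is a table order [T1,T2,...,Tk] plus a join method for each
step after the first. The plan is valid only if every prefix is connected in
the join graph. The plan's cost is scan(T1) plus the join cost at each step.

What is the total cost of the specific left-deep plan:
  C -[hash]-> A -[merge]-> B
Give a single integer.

99400

step 1: scan C: cost=400, card=400
step 2: join A via hash
    card(P join A) = 400*400/(25) = 6400
    cost = 400 + 2*400*9 + 400 = 8000
step 3: join B via merge
    card(P join B) = 6400*200/(100*5) = 2560
    cost = 8000 + 6400*13 + 200*8 + 6400 + 200 = 99400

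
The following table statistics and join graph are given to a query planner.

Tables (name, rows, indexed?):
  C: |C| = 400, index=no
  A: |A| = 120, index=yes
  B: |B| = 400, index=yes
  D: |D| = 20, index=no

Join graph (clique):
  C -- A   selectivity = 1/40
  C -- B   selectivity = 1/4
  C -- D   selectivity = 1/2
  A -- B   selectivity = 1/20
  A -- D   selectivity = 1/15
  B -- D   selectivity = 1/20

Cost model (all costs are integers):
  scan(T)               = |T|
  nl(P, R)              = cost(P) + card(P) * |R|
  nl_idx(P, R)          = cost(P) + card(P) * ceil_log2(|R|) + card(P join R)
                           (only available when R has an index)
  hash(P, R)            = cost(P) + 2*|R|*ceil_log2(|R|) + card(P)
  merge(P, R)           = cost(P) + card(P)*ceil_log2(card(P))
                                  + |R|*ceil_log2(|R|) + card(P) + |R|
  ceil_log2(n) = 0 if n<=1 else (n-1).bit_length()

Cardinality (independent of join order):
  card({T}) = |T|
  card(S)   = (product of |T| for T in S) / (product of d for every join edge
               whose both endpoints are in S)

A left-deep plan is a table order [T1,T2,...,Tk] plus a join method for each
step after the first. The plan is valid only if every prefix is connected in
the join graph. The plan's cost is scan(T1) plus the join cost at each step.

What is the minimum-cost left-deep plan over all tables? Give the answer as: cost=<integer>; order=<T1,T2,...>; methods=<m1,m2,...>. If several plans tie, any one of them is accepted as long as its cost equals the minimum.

cost=7360; order=D,A,B,C; methods=nl_idx,nl_idx,merge

Selinger DP (subsets sized 1..n):
  {C}: scan cost=400, card=400
  {A}: scan cost=120, card=120
  {B}: scan cost=400, card=400
  {D}: scan cost=20, card=20
  {AC}: card=1200; try (A,hash)→2480, (A,nl_idx)→4400, (C,merge)→5080, (A,merge)→5360, (C,hash)→7440, (C,nl)→48120 …(+1); best=2480 via (A,hash)
  {BC}: card=40000; try (C,hash)→8000, (B,hash)→8000, (C,merge)→8400, (B,merge)→8400, (B,nl_idx)→44000, (C,nl)→160400 …(+1); best=8000 via (C,hash)
  {CD}: card=4000; try (D,hash)→1000, (C,merge)→4140, (D,merge)→4520, (C,hash)→7240, (C,nl)→8020, (D,nl)→8400; best=1000 via (D,hash)
  {AB}: card=2400; try (A,hash)→2480, (B,nl_idx)→3600, (B,merge)→5080, (A,merge)→5360, (A,nl_idx)→5600, (B,hash)→7440 …(+2); best=2480 via (A,hash)
  {AD}: card=160; try (A,nl_idx)→320, (D,hash)→440, (A,merge)→1100, (D,merge)→1200, (A,hash)→1720, (A,nl)→2420 …(+1); best=320 via (A,nl_idx)
  {BD}: card=400; try (B,nl_idx)→600, (D,hash)→1000, (B,merge)→4140, (D,merge)→4520, (B,hash)→7240, (B,nl)→8020 …(+1); best=600 via (B,nl_idx)
  {ABC}: card=6000; try (B,hash)→10880, (C,hash)→12080, (B,nl_idx)→19280, (B,merge)→20880, (C,merge)→37680, (A,hash)→49680 …(+5); best=10880 via (B,hash)
  {ACD}: card=800; try (D,hash)→3880, (C,merge)→5760, (A,hash)→6680, (C,hash)→7680, (D,merge)→17000, (D,nl)→26480 …(+4); best=3880 via (D,hash)
  {BCD}: card=20000; try (C,hash)→8200, (C,merge)→8600, (B,hash)→12200, (D,hash)→48200, (B,merge)→57000, (B,nl_idx)→57000 …(+4); best=8200 via (C,hash)
  {ABD}: card=160; try (B,nl_idx)→1920, (A,hash)→2680, (A,nl_idx)→3560, (D,hash)→5080, (A,merge)→5560, (B,merge)→5760 …(+5); best=1920 via (B,nl_idx)
  {ABCD}: card=200; try (C,merge)→7360, (C,hash)→9280, (B,nl_idx)→11280, (B,hash)→11880, (B,merge)→16680, (D,hash)→17080 …(+8); best=7360 via (C,merge)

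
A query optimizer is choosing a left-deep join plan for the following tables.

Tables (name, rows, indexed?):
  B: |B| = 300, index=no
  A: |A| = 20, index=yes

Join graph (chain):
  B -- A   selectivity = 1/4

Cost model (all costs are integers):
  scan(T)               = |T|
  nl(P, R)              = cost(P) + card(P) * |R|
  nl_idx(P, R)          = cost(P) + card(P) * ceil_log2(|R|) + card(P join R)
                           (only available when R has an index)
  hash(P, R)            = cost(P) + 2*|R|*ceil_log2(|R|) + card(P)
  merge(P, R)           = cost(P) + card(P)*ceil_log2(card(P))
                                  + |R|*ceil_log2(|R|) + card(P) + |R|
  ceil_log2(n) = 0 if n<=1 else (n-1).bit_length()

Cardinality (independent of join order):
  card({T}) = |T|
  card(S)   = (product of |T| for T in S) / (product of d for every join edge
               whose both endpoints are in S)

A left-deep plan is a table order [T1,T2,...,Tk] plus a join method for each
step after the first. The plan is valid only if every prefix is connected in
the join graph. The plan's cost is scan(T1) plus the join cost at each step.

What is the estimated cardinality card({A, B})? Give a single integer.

Tables in S: A(20), B(300)
Edges inside S: B-A(d=4)
numerator = 20 * 300 = 6000
denominator = 4 = 4
card(S) = 6000 / 4 = 1500

1500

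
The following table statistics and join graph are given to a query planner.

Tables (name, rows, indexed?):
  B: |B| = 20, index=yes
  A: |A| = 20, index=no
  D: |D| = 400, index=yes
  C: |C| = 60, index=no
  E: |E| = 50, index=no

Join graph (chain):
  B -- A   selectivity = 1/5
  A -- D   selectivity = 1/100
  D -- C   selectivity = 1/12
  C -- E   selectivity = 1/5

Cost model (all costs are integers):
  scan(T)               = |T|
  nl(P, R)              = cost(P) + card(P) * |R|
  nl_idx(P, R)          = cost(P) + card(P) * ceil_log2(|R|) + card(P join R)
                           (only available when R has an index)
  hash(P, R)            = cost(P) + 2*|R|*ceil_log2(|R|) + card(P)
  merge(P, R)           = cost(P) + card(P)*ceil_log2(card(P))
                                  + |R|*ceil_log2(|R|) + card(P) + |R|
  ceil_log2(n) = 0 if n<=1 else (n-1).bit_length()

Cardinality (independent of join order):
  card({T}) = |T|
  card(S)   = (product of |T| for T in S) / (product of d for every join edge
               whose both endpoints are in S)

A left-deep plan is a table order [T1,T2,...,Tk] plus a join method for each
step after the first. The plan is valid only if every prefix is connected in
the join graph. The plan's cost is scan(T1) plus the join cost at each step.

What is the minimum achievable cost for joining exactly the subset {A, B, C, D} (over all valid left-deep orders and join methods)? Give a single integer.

1600

Selinger DP over subsets of {A,B,C,D}:
  {B}: scan cost=20, card=20
  {A}: scan cost=20, card=20
  {D}: scan cost=400, card=400
  {C}: scan cost=60, card=60
  {AB}: card=80; try (B,nl_idx)→200, (B,hash)→240, (A,hash)→240, (B,merge)→260, (A,merge)→260, (B,nl)→420 …(+1); best=200 via (B,nl_idx)
  {AD}: card=80; try (D,nl_idx)→280, (A,hash)→1000, (D,merge)→4140, (A,merge)→4520, (D,hash)→7240, (D,nl)→8020 …(+1); best=280 via (D,nl_idx)
  {CD}: card=2000; try (C,hash)→1520, (D,nl_idx)→2600, (D,merge)→4480, (C,merge)→4820, (D,hash)→7320, (D,nl)→24060 …(+1); best=1520 via (C,hash)
  {ABD}: card=320; try (B,hash)→560, (B,nl_idx)→1000, (B,merge)→1040, (D,nl_idx)→1240, (B,nl)→1880, (D,merge)→4840 …(+2); best=560 via (B,hash)
  {ACD}: card=400; try (C,hash)→1080, (C,merge)→1340, (A,hash)→3720, (C,nl)→5080, (A,merge)→25640, (A,nl)→41520; best=1080 via (C,hash)
  {ABCD}: card=1600; try (C,hash)→1600, (B,hash)→1680, (C,merge)→4180, (B,nl_idx)→4680, (B,merge)→5200, (B,nl)→9080 …(+1); best=1600 via (C,hash)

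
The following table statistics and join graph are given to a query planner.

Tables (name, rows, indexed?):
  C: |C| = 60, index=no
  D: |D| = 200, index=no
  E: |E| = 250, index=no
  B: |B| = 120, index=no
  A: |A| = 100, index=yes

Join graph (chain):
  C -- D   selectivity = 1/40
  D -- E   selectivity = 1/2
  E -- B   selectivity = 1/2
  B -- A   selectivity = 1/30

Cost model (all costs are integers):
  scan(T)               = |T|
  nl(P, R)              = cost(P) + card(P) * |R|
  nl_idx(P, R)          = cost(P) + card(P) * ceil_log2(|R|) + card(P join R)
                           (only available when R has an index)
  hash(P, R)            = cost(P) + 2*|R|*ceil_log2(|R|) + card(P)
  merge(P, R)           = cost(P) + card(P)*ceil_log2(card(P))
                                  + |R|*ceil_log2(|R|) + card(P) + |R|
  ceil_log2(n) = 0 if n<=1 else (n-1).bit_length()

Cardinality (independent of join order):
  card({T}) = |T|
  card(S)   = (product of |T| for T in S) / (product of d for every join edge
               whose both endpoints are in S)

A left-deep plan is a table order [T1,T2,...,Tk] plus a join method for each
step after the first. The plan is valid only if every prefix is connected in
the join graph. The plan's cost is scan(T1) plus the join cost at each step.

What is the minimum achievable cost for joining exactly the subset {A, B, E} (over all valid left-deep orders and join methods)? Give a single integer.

5760

Selinger DP over subsets of {A,B,E}:
  {E}: scan cost=250, card=250
  {B}: scan cost=120, card=120
  {A}: scan cost=100, card=100
  {BE}: card=15000; try (B,hash)→2180, (E,merge)→3330, (B,merge)→3460, (E,hash)→4240, (E,nl)→30120, (B,nl)→30250; best=2180 via (B,hash)
  {AB}: card=400; try (A,nl_idx)→1360, (A,hash)→1640, (B,merge)→1860, (B,hash)→1880, (A,merge)→1880, (B,nl)→12100 …(+1); best=1360 via (A,nl_idx)
  {ABE}: card=50000; try (E,hash)→5760, (E,merge)→7610, (A,hash)→18580, (E,nl)→101360, (A,nl_idx)→157180, (A,merge)→227980 …(+1); best=5760 via (E,hash)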